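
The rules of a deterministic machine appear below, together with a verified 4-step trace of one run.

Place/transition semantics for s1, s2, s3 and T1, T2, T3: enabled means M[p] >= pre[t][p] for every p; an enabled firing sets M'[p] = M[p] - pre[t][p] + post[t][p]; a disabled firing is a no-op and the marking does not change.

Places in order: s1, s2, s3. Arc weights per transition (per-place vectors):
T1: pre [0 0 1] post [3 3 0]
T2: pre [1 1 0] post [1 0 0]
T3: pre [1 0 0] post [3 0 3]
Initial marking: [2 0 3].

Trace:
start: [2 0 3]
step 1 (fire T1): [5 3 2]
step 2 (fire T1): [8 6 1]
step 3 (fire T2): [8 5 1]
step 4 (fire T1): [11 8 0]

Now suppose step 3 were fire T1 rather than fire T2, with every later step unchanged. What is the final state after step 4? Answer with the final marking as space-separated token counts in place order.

(re-executing from step 3 with the substitution; state before step 3: [8 6 1])
step 3 (fire T1): [11 9 0]
step 4 (fire T1): [11 9 0]

11 9 0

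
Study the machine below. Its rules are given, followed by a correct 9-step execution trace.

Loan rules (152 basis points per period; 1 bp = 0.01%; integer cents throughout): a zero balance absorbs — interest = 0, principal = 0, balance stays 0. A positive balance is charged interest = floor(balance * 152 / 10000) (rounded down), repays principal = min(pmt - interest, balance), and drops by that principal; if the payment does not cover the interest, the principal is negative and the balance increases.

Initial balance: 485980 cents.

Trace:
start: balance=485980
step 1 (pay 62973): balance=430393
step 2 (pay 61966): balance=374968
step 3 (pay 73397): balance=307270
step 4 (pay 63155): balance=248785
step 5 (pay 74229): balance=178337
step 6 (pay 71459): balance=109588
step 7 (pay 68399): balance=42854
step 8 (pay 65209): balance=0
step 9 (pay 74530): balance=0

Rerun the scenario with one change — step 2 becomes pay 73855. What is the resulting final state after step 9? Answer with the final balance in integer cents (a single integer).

0

(re-executing from step 2 with the substitution; state before step 2: balance=430393)
step 2 (pay 73855): balance=363079
step 3 (pay 73397): balance=295200
step 4 (pay 63155): balance=236532
step 5 (pay 74229): balance=165898
step 6 (pay 71459): balance=96960
step 7 (pay 68399): balance=30034
step 8 (pay 65209): balance=0
step 9 (pay 74530): balance=0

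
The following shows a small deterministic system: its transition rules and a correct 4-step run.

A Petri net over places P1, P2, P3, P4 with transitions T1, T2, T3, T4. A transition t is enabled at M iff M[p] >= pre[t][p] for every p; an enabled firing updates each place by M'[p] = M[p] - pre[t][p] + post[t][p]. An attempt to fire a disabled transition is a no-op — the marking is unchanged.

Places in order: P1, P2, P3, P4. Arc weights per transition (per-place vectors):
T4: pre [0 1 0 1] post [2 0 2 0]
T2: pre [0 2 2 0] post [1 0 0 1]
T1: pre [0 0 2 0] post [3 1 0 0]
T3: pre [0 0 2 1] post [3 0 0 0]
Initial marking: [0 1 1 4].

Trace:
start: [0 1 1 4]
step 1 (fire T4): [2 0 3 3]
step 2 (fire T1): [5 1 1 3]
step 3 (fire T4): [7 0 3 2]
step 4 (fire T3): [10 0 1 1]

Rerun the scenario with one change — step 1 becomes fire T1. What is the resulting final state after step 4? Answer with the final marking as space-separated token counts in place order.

5 0 1 2

(re-executing from step 1 with the substitution; state before step 1: [0 1 1 4])
step 1 (fire T1): [0 1 1 4]
step 2 (fire T1): [0 1 1 4]
step 3 (fire T4): [2 0 3 3]
step 4 (fire T3): [5 0 1 2]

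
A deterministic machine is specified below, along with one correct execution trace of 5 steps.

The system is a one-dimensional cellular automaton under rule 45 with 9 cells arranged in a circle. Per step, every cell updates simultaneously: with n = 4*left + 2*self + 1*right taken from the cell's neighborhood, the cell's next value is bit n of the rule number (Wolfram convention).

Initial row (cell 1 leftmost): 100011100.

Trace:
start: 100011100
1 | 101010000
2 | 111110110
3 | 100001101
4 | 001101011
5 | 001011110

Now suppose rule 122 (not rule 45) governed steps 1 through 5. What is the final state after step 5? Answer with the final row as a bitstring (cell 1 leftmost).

(re-executing steps 1..5 under rule 122; state before step 1: 100011100)
1 | 010110111
2 | 101111101
3 | 111000111
4 | 001101100
5 | 011111110

011111110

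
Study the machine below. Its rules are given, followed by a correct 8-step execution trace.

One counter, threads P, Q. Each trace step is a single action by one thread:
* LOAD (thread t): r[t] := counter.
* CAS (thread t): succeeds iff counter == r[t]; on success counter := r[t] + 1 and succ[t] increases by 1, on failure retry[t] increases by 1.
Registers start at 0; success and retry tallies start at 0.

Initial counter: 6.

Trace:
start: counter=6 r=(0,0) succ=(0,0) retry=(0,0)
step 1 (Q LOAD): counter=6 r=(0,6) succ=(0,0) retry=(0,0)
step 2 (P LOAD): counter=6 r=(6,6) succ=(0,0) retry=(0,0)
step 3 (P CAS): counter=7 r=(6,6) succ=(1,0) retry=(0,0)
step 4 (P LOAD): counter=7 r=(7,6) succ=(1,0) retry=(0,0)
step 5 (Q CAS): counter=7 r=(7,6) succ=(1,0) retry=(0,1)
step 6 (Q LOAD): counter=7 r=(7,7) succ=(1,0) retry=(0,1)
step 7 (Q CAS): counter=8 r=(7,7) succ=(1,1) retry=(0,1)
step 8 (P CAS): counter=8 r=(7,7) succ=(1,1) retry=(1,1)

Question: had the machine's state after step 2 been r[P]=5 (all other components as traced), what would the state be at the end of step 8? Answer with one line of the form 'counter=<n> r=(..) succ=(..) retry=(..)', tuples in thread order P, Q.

state after step 2 := counter=6 r=(5,6) succ=(0,0) retry=(0,0)
step 3 (P CAS): counter=6 r=(5,6) succ=(0,0) retry=(1,0)
step 4 (P LOAD): counter=6 r=(6,6) succ=(0,0) retry=(1,0)
step 5 (Q CAS): counter=7 r=(6,6) succ=(0,1) retry=(1,0)
step 6 (Q LOAD): counter=7 r=(6,7) succ=(0,1) retry=(1,0)
step 7 (Q CAS): counter=8 r=(6,7) succ=(0,2) retry=(1,0)
step 8 (P CAS): counter=8 r=(6,7) succ=(0,2) retry=(2,0)

counter=8 r=(6,7) succ=(0,2) retry=(2,0)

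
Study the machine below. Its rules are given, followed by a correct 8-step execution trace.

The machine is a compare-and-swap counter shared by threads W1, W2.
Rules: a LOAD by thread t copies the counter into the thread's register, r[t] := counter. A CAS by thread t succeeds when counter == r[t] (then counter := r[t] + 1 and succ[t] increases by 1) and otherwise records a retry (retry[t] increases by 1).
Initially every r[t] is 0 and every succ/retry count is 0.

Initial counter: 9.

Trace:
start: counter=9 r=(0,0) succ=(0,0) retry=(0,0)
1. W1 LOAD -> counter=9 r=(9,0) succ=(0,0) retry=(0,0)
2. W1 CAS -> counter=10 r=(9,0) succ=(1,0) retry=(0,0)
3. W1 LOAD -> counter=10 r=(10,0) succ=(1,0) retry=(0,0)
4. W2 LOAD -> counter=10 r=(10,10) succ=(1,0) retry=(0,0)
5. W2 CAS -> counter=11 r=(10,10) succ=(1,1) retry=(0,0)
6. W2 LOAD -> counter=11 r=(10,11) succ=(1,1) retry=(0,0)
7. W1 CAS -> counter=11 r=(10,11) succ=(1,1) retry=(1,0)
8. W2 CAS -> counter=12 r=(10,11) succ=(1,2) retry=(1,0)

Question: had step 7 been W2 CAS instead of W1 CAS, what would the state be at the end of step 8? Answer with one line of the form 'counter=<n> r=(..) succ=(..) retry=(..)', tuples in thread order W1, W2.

(re-executing from step 7 with the substitution; state before step 7: counter=11 r=(10,11) succ=(1,1) retry=(0,0))
7. W2 CAS -> counter=12 r=(10,11) succ=(1,2) retry=(0,0)
8. W2 CAS -> counter=12 r=(10,11) succ=(1,2) retry=(0,1)

counter=12 r=(10,11) succ=(1,2) retry=(0,1)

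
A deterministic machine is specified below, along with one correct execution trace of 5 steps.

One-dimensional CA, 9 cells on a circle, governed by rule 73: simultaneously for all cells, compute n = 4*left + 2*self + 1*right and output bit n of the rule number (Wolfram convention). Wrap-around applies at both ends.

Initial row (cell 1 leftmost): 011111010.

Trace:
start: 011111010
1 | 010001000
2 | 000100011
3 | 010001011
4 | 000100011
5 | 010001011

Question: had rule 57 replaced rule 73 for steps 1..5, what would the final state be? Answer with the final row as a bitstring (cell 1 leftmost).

101010010

(re-executing steps 1..5 under rule 57; state before step 1: 011111010)
1 | 010000101
2 | 101110010
3 | 011001001
4 | 110100100
5 | 101010010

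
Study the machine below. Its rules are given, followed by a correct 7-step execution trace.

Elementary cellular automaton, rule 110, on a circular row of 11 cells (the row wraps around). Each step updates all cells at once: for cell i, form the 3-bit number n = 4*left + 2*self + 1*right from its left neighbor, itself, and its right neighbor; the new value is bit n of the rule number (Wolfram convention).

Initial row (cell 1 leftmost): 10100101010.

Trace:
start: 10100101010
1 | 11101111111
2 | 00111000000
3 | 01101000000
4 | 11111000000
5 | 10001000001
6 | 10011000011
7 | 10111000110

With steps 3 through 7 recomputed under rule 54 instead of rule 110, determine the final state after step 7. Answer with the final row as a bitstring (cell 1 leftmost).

01000100000

(re-executing steps 3..7 under rule 54; state before step 3: 00111000000)
3 | 01000100000
4 | 11101110000
5 | 00010001001
6 | 10111011111
7 | 01000100000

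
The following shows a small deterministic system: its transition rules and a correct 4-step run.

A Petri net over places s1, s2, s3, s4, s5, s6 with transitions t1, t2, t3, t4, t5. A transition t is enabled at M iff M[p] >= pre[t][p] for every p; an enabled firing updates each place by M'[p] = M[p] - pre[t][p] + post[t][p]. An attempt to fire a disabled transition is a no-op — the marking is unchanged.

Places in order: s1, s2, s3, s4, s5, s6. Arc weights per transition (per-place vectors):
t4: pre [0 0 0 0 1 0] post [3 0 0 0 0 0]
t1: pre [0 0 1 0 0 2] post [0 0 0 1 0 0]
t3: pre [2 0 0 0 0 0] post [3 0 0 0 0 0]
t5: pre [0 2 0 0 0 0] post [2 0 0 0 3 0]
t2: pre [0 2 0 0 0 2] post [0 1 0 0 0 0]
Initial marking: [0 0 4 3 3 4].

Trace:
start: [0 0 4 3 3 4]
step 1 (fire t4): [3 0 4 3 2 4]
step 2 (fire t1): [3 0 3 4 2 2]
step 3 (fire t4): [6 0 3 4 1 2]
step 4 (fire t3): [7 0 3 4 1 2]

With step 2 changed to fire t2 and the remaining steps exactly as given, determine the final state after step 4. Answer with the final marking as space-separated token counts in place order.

7 0 4 3 1 4

(re-executing from step 2 with the substitution; state before step 2: [3 0 4 3 2 4])
step 2 (fire t2): [3 0 4 3 2 4]
step 3 (fire t4): [6 0 4 3 1 4]
step 4 (fire t3): [7 0 4 3 1 4]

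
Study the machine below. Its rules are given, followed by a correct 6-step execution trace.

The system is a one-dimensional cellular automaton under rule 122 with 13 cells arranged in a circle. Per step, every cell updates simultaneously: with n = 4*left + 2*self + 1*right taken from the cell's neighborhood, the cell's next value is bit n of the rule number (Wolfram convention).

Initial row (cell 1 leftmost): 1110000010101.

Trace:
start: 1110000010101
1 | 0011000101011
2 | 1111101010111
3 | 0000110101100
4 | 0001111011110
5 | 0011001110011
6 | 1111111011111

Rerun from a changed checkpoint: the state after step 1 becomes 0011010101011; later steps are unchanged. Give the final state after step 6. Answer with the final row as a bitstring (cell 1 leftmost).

state after step 1 := 0011010101011
2 | 1111101010111
3 | 0000110101100
4 | 0001111011110
5 | 0011001110011
6 | 1111111011111

1111111011111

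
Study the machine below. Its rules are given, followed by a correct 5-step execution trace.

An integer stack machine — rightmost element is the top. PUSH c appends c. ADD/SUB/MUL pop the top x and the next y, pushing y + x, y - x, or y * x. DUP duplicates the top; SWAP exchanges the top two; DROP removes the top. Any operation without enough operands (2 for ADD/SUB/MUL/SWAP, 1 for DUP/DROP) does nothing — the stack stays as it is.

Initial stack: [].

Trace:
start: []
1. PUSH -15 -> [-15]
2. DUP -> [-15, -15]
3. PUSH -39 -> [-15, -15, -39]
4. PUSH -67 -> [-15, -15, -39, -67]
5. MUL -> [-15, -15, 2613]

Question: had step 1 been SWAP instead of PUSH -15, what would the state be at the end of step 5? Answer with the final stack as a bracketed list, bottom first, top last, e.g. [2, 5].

(re-executing from step 1 with the substitution; state before step 1: [])
1. SWAP -> []
2. DUP -> []
3. PUSH -39 -> [-39]
4. PUSH -67 -> [-39, -67]
5. MUL -> [2613]

[2613]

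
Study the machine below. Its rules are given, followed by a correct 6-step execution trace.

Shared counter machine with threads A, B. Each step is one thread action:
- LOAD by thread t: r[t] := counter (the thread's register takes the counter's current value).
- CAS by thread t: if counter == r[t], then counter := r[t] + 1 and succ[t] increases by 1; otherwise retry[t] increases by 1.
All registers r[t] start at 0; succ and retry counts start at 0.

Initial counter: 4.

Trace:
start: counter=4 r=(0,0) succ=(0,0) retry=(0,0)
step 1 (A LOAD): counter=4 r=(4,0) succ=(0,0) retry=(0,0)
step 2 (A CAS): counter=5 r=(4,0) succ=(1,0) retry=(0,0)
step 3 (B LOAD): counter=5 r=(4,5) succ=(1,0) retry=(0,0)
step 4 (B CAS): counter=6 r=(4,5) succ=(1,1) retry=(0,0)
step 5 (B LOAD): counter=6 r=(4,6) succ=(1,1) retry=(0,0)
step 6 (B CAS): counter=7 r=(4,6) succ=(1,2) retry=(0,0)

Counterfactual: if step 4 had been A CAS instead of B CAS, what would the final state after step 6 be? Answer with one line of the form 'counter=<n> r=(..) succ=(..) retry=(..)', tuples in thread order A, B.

counter=6 r=(4,5) succ=(1,1) retry=(1,0)

(re-executing from step 4 with the substitution; state before step 4: counter=5 r=(4,5) succ=(1,0) retry=(0,0))
step 4 (A CAS): counter=5 r=(4,5) succ=(1,0) retry=(1,0)
step 5 (B LOAD): counter=5 r=(4,5) succ=(1,0) retry=(1,0)
step 6 (B CAS): counter=6 r=(4,5) succ=(1,1) retry=(1,0)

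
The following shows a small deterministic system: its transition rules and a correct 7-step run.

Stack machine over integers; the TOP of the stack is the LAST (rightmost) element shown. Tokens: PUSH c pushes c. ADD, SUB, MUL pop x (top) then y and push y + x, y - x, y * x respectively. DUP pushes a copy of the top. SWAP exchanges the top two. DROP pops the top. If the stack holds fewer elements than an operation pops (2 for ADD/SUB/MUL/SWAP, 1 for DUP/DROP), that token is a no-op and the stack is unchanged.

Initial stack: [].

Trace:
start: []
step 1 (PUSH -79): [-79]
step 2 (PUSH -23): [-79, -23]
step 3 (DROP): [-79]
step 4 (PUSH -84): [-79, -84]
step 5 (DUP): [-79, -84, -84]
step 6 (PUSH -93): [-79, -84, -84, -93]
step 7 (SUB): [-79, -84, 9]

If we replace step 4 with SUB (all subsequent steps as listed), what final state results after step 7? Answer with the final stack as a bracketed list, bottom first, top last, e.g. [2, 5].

[-79, 14]

(re-executing from step 4 with the substitution; state before step 4: [-79])
step 4 (SUB): [-79]
step 5 (DUP): [-79, -79]
step 6 (PUSH -93): [-79, -79, -93]
step 7 (SUB): [-79, 14]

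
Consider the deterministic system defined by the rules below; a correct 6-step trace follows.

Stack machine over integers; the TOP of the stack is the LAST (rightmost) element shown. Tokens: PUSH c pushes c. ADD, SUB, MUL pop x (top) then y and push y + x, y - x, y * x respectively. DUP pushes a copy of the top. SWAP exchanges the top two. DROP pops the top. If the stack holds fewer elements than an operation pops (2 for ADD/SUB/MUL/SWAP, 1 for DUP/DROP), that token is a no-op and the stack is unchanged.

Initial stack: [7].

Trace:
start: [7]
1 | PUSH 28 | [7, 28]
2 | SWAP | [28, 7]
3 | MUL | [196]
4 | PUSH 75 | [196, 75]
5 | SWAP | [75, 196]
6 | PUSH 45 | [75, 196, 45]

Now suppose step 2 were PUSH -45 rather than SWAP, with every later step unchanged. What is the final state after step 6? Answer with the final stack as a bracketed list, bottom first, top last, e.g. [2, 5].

(re-executing from step 2 with the substitution; state before step 2: [7, 28])
2 | PUSH -45 | [7, 28, -45]
3 | MUL | [7, -1260]
4 | PUSH 75 | [7, -1260, 75]
5 | SWAP | [7, 75, -1260]
6 | PUSH 45 | [7, 75, -1260, 45]

[7, 75, -1260, 45]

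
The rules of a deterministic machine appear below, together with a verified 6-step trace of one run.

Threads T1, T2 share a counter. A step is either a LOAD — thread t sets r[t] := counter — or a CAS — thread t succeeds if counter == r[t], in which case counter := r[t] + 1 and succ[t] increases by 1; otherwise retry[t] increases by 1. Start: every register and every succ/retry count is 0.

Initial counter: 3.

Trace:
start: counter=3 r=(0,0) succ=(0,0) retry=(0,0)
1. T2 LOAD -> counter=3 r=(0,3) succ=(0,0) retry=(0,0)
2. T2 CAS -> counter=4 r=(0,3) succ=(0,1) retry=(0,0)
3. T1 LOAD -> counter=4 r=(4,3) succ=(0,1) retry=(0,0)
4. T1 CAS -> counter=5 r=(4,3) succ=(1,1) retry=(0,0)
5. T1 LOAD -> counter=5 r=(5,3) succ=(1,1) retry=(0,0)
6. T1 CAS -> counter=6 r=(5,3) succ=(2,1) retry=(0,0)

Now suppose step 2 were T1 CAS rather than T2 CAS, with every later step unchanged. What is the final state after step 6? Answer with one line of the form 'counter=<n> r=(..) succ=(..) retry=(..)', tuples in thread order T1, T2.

(re-executing from step 2 with the substitution; state before step 2: counter=3 r=(0,3) succ=(0,0) retry=(0,0))
2. T1 CAS -> counter=3 r=(0,3) succ=(0,0) retry=(1,0)
3. T1 LOAD -> counter=3 r=(3,3) succ=(0,0) retry=(1,0)
4. T1 CAS -> counter=4 r=(3,3) succ=(1,0) retry=(1,0)
5. T1 LOAD -> counter=4 r=(4,3) succ=(1,0) retry=(1,0)
6. T1 CAS -> counter=5 r=(4,3) succ=(2,0) retry=(1,0)

counter=5 r=(4,3) succ=(2,0) retry=(1,0)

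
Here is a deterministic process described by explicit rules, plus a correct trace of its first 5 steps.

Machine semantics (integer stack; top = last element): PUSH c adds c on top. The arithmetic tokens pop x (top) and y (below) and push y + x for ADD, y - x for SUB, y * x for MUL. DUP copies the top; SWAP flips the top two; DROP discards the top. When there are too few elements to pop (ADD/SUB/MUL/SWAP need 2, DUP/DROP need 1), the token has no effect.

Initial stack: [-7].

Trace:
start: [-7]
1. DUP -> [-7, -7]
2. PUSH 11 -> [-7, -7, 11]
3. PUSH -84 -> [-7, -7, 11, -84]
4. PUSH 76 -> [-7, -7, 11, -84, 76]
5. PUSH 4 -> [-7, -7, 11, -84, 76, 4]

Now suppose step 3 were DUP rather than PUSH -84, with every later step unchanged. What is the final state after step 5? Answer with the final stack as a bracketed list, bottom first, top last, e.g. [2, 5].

(re-executing from step 3 with the substitution; state before step 3: [-7, -7, 11])
3. DUP -> [-7, -7, 11, 11]
4. PUSH 76 -> [-7, -7, 11, 11, 76]
5. PUSH 4 -> [-7, -7, 11, 11, 76, 4]

[-7, -7, 11, 11, 76, 4]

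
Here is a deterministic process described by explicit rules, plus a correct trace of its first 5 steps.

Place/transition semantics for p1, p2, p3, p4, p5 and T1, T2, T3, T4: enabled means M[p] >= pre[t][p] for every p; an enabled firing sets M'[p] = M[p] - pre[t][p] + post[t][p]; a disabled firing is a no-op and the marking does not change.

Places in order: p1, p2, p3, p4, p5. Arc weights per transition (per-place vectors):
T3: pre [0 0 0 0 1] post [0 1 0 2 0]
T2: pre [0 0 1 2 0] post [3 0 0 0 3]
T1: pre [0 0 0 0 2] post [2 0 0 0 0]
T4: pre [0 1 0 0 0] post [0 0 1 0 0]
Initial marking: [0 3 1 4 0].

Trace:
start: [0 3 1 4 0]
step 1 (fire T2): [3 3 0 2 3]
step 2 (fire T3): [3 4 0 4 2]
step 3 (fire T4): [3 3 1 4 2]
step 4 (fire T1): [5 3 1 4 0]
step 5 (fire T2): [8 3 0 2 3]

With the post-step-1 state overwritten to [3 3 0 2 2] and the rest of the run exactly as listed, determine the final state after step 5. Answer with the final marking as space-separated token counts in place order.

6 3 0 2 4

state after step 1 := [3 3 0 2 2]
step 2 (fire T3): [3 4 0 4 1]
step 3 (fire T4): [3 3 1 4 1]
step 4 (fire T1): [3 3 1 4 1]
step 5 (fire T2): [6 3 0 2 4]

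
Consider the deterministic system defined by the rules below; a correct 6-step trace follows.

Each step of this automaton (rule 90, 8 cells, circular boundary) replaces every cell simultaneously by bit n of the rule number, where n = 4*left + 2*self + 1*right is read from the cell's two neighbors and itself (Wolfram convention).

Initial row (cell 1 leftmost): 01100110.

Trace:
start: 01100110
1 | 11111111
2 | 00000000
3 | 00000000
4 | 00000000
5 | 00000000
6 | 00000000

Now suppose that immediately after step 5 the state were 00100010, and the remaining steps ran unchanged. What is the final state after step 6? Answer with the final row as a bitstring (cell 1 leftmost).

01010101

state after step 5 := 00100010
6 | 01010101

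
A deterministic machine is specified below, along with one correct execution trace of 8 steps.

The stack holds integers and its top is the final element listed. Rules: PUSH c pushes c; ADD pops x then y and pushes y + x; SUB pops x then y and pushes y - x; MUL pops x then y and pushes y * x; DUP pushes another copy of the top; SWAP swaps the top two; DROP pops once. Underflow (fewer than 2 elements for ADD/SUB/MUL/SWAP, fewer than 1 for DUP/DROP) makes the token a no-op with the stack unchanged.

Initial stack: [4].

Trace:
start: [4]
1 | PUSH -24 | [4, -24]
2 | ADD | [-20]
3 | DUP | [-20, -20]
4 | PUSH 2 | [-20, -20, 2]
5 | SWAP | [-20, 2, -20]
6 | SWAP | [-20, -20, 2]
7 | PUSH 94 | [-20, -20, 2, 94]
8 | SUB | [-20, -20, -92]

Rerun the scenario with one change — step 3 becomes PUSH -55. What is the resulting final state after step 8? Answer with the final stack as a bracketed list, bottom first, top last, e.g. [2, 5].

[-20, -55, -92]

(re-executing from step 3 with the substitution; state before step 3: [-20])
3 | PUSH -55 | [-20, -55]
4 | PUSH 2 | [-20, -55, 2]
5 | SWAP | [-20, 2, -55]
6 | SWAP | [-20, -55, 2]
7 | PUSH 94 | [-20, -55, 2, 94]
8 | SUB | [-20, -55, -92]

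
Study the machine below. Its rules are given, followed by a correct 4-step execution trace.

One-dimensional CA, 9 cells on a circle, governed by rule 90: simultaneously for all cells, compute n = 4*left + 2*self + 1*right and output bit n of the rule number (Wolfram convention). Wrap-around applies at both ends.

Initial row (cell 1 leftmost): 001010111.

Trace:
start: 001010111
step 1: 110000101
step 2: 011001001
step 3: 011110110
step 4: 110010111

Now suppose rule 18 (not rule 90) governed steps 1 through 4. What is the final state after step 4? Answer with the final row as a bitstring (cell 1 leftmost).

(re-executing steps 1..4 under rule 18; state before step 1: 001010111)
step 1: 110000000
step 2: 001000001
step 3: 110100010
step 4: 000010100

000010100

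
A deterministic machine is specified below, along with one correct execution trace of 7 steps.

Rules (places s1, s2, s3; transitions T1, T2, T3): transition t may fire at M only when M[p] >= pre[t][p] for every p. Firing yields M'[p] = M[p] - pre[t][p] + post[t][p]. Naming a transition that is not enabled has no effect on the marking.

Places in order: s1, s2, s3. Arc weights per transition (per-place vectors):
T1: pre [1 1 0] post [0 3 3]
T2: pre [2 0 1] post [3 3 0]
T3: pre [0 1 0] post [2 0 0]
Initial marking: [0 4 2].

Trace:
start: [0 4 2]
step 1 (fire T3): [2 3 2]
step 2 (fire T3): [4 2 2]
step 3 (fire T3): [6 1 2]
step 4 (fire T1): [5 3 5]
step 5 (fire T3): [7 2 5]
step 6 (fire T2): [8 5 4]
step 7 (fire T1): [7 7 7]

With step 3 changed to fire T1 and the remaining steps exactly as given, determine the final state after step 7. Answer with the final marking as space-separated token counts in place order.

4 10 10

(re-executing from step 3 with the substitution; state before step 3: [4 2 2])
step 3 (fire T1): [3 4 5]
step 4 (fire T1): [2 6 8]
step 5 (fire T3): [4 5 8]
step 6 (fire T2): [5 8 7]
step 7 (fire T1): [4 10 10]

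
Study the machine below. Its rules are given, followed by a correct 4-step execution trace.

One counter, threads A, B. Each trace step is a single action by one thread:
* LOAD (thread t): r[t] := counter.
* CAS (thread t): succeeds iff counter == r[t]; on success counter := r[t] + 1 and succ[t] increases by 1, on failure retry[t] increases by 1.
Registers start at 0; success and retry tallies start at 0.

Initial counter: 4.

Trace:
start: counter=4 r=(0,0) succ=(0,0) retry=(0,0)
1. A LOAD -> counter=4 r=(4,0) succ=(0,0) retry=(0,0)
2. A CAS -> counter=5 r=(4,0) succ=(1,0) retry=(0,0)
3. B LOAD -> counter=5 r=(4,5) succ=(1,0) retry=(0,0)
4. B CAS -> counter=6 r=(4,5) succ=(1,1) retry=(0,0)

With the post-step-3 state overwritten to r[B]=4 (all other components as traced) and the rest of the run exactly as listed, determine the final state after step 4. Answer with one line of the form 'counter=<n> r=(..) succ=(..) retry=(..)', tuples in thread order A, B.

state after step 3 := counter=5 r=(4,4) succ=(1,0) retry=(0,0)
4. B CAS -> counter=5 r=(4,4) succ=(1,0) retry=(0,1)

counter=5 r=(4,4) succ=(1,0) retry=(0,1)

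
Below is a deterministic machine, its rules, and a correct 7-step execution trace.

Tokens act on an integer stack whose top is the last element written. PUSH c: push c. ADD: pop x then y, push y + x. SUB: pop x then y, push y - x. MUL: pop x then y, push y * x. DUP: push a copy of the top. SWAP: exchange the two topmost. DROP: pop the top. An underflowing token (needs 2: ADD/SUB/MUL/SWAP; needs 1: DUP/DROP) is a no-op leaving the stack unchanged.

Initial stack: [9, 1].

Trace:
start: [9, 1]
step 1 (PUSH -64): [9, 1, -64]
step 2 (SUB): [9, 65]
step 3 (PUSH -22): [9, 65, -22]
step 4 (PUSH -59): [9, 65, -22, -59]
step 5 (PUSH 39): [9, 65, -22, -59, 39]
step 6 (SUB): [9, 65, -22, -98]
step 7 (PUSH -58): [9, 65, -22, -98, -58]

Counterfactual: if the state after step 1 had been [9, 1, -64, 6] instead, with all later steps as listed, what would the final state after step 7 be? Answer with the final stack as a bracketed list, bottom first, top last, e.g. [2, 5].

state after step 1 := [9, 1, -64, 6]
step 2 (SUB): [9, 1, -70]
step 3 (PUSH -22): [9, 1, -70, -22]
step 4 (PUSH -59): [9, 1, -70, -22, -59]
step 5 (PUSH 39): [9, 1, -70, -22, -59, 39]
step 6 (SUB): [9, 1, -70, -22, -98]
step 7 (PUSH -58): [9, 1, -70, -22, -98, -58]

[9, 1, -70, -22, -98, -58]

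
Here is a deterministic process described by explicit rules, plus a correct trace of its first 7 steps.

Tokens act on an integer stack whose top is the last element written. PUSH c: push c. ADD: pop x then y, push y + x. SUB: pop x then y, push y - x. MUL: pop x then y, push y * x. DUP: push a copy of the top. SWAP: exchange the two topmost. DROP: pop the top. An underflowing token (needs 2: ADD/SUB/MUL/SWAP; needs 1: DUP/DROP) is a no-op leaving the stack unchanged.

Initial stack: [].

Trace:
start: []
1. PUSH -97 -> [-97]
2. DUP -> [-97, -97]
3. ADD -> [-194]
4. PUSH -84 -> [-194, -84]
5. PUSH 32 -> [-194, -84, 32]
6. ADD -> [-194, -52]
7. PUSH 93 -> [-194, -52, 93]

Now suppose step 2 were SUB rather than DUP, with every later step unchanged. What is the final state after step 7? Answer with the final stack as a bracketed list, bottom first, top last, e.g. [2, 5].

[-97, -52, 93]

(re-executing from step 2 with the substitution; state before step 2: [-97])
2. SUB -> [-97]
3. ADD -> [-97]
4. PUSH -84 -> [-97, -84]
5. PUSH 32 -> [-97, -84, 32]
6. ADD -> [-97, -52]
7. PUSH 93 -> [-97, -52, 93]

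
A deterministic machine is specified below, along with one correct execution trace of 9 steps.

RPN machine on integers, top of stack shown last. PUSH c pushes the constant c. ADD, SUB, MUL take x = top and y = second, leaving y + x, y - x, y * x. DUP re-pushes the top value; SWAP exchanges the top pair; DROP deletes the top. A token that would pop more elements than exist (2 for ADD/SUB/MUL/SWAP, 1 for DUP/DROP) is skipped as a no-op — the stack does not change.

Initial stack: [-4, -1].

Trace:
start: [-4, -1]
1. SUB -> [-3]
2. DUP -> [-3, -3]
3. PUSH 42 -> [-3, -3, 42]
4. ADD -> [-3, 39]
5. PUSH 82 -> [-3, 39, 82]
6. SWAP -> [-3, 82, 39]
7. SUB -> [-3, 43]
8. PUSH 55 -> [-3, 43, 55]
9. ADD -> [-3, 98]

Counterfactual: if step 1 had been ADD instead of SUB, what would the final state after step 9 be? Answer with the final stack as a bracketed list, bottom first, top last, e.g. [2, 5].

(re-executing from step 1 with the substitution; state before step 1: [-4, -1])
1. ADD -> [-5]
2. DUP -> [-5, -5]
3. PUSH 42 -> [-5, -5, 42]
4. ADD -> [-5, 37]
5. PUSH 82 -> [-5, 37, 82]
6. SWAP -> [-5, 82, 37]
7. SUB -> [-5, 45]
8. PUSH 55 -> [-5, 45, 55]
9. ADD -> [-5, 100]

[-5, 100]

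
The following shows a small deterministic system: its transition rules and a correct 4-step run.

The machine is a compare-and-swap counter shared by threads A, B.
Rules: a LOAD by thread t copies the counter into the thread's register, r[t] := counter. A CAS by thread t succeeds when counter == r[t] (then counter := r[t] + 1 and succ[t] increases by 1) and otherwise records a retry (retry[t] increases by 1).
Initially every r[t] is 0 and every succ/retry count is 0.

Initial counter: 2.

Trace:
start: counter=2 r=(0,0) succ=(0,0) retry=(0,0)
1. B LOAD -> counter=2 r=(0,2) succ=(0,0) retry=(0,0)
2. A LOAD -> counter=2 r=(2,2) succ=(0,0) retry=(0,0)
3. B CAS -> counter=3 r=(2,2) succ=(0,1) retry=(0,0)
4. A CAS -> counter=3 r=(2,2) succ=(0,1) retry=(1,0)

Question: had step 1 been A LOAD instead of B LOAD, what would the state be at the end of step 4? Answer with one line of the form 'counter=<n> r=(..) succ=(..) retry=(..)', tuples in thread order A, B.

(re-executing from step 1 with the substitution; state before step 1: counter=2 r=(0,0) succ=(0,0) retry=(0,0))
1. A LOAD -> counter=2 r=(2,0) succ=(0,0) retry=(0,0)
2. A LOAD -> counter=2 r=(2,0) succ=(0,0) retry=(0,0)
3. B CAS -> counter=2 r=(2,0) succ=(0,0) retry=(0,1)
4. A CAS -> counter=3 r=(2,0) succ=(1,0) retry=(0,1)

counter=3 r=(2,0) succ=(1,0) retry=(0,1)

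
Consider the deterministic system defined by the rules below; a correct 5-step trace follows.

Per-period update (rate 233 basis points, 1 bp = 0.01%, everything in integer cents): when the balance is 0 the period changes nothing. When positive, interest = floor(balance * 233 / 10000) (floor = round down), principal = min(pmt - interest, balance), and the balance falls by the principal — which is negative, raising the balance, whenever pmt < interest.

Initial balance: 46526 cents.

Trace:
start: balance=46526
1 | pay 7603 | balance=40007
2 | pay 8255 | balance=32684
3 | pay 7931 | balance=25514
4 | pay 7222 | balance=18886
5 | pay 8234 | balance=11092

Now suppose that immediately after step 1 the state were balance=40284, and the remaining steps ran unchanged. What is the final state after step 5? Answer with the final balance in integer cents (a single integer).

11395

state after step 1 := balance=40284
2 | pay 8255 | balance=32967
3 | pay 7931 | balance=25804
4 | pay 7222 | balance=19183
5 | pay 8234 | balance=11395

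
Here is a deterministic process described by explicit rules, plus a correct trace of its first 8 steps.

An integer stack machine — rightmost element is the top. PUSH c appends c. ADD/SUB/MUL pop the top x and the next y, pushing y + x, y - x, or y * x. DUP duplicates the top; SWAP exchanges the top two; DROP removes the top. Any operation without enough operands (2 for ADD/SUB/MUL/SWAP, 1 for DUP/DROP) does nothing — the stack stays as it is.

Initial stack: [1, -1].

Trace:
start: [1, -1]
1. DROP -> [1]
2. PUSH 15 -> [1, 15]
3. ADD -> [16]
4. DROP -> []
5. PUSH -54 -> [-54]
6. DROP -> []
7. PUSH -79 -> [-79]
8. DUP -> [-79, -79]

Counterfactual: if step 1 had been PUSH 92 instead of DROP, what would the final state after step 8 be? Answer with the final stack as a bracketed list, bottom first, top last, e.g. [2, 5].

[1, -1, -79, -79]

(re-executing from step 1 with the substitution; state before step 1: [1, -1])
1. PUSH 92 -> [1, -1, 92]
2. PUSH 15 -> [1, -1, 92, 15]
3. ADD -> [1, -1, 107]
4. DROP -> [1, -1]
5. PUSH -54 -> [1, -1, -54]
6. DROP -> [1, -1]
7. PUSH -79 -> [1, -1, -79]
8. DUP -> [1, -1, -79, -79]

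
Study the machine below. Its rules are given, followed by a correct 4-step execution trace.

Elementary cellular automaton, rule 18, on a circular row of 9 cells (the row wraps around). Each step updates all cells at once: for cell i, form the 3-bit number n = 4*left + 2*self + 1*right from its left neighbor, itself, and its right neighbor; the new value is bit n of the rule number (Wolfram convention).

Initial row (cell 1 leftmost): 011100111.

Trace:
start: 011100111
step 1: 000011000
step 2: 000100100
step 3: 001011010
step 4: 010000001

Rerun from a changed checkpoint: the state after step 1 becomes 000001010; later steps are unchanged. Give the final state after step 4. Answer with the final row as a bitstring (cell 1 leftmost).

011000000

state after step 1 := 000001010
step 2: 000010001
step 3: 100101010
step 4: 011000000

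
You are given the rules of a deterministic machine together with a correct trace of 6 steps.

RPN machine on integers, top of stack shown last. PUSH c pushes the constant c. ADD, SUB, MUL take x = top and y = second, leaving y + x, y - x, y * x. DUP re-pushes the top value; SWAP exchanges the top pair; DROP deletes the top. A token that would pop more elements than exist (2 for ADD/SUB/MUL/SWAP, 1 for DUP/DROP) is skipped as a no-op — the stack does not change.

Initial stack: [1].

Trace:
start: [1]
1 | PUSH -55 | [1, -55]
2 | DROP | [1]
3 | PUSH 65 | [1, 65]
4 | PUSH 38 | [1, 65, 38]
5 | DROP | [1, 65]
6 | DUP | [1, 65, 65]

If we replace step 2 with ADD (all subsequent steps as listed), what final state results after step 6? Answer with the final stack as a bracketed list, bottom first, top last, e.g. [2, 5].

(re-executing from step 2 with the substitution; state before step 2: [1, -55])
2 | ADD | [-54]
3 | PUSH 65 | [-54, 65]
4 | PUSH 38 | [-54, 65, 38]
5 | DROP | [-54, 65]
6 | DUP | [-54, 65, 65]

[-54, 65, 65]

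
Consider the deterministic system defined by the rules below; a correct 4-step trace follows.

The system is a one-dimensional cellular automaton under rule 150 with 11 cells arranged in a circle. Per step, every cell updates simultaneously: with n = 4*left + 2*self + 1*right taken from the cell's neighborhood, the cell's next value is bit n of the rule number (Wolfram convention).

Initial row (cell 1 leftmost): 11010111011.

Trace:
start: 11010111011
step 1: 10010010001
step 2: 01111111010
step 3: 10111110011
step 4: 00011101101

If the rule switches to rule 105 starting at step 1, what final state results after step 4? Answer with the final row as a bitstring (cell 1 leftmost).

(re-executing steps 1..4 under rule 105; state before step 1: 11010111011)
step 1: 01101101110
step 2: 01111111010
step 3: 01000001100
step 4: 00011101101

00011101101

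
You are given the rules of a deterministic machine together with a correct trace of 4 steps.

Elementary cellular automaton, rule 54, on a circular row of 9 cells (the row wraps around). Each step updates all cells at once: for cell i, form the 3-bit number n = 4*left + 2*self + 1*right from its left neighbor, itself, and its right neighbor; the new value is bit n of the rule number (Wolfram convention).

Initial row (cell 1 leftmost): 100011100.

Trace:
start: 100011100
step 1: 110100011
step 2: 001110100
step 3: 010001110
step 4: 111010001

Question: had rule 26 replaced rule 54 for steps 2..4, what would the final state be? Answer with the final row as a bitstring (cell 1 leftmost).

101011000

(re-executing steps 2..4 under rule 26; state before step 2: 110100011)
step 2: 000010110
step 3: 000100101
step 4: 101011000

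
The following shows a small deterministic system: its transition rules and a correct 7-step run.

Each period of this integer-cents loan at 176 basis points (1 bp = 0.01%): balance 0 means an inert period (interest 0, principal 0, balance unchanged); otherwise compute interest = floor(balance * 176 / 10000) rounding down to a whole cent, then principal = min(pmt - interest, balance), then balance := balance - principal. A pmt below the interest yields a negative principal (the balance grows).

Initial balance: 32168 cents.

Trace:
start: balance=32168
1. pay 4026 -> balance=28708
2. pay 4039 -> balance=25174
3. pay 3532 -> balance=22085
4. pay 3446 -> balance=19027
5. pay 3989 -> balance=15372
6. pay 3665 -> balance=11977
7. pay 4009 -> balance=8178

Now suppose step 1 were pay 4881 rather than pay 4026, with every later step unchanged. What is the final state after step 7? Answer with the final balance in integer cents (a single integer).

(re-executing from step 1 with the substitution; state before step 1: balance=32168)
1. pay 4881 -> balance=27853
2. pay 4039 -> balance=24304
3. pay 3532 -> balance=21199
4. pay 3446 -> balance=18126
5. pay 3989 -> balance=14456
6. pay 3665 -> balance=11045
7. pay 4009 -> balance=7230

7230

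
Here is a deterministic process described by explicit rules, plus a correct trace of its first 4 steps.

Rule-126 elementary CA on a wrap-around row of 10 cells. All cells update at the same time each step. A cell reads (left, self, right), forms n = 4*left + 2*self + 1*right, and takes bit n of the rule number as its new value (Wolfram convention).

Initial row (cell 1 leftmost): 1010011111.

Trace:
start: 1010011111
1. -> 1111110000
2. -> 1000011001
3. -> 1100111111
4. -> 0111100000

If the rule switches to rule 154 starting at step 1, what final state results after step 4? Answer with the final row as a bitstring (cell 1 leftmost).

0111111010

(re-executing steps 1..4 under rule 154; state before step 1: 1010011111)
1. -> 0001111111
2. -> 1011111110
3. -> 0011111100
4. -> 0111111010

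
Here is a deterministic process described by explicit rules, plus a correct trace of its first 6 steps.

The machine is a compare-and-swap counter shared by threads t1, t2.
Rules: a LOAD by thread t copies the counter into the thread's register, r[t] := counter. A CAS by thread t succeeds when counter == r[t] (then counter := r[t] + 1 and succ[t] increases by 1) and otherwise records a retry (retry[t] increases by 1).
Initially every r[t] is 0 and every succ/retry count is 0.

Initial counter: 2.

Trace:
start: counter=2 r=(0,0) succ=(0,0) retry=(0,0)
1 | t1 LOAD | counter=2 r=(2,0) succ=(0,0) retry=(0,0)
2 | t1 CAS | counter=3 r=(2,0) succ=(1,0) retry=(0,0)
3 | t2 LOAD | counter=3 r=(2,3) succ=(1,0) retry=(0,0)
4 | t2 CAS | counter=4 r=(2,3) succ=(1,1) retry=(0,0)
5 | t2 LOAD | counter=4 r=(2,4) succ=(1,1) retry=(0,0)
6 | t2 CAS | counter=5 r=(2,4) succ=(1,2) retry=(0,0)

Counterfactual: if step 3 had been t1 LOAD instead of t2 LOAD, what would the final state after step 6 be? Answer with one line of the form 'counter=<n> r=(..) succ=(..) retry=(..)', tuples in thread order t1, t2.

counter=4 r=(3,3) succ=(1,1) retry=(0,1)

(re-executing from step 3 with the substitution; state before step 3: counter=3 r=(2,0) succ=(1,0) retry=(0,0))
3 | t1 LOAD | counter=3 r=(3,0) succ=(1,0) retry=(0,0)
4 | t2 CAS | counter=3 r=(3,0) succ=(1,0) retry=(0,1)
5 | t2 LOAD | counter=3 r=(3,3) succ=(1,0) retry=(0,1)
6 | t2 CAS | counter=4 r=(3,3) succ=(1,1) retry=(0,1)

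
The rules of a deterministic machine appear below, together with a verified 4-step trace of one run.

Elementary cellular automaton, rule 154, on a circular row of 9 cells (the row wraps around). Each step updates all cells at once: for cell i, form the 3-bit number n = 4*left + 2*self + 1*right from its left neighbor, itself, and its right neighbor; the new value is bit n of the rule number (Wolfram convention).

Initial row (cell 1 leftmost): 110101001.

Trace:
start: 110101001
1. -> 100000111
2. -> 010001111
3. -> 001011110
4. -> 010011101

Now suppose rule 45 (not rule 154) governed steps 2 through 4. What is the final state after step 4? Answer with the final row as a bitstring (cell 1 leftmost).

011001011

(re-executing steps 2..4 under rule 45; state before step 2: 100000111)
2. -> 001110100
3. -> 101001101
4. -> 011001011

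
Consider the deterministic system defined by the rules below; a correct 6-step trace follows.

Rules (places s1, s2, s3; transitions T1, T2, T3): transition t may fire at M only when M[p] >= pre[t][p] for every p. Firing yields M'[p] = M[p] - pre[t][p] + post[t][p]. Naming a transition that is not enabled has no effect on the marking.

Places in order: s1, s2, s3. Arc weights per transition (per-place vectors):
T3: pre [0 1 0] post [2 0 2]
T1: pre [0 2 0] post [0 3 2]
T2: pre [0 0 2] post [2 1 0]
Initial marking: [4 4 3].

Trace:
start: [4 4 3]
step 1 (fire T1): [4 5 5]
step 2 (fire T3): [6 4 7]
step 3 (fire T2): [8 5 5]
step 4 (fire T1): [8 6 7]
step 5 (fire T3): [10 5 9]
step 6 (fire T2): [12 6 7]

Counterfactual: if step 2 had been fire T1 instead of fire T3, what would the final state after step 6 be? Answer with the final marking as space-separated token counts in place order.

10 8 7

(re-executing from step 2 with the substitution; state before step 2: [4 5 5])
step 2 (fire T1): [4 6 7]
step 3 (fire T2): [6 7 5]
step 4 (fire T1): [6 8 7]
step 5 (fire T3): [8 7 9]
step 6 (fire T2): [10 8 7]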